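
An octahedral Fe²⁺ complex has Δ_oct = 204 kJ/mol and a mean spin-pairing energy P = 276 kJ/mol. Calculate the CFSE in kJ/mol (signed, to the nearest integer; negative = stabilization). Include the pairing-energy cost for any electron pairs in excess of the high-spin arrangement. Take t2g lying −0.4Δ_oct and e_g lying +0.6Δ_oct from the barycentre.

-82

Fe²⁺: group 8, so d-count = 8 − 2 = 6.
Since Δ_oct = 204 kJ/mol < P = 276 kJ/mol, the complex adopts the high-spin configuration.
That gives t2g^4 e_g^2.
Orbital CFSE = -0.4Δ_oct = -0.4 × 204 = -82 kJ/mol.
High-spin has no excess pairs, so no pairing correction applies.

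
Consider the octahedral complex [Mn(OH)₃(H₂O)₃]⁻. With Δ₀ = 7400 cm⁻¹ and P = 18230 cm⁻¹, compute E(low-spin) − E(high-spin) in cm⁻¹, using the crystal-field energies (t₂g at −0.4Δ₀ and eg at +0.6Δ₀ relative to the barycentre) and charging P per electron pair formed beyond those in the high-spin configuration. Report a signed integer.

Ligand charges: 3×(-1) from OH⁻ and 3×(+0) from H₂O sum to -3; with overall charge -1, Mn is +2.
Mn sits in group 7; removing 2 electrons leaves Mn²⁺ with 7 − 2 = 5 d electrons.
High-spin d⁵ fills as t₂g³ eg² with CFSE 3(−0.4) + 2(+0.6) = 0.0Δ₀ = 0 cm⁻¹.
For low-spin the configuration is t₂g⁵ eg⁰: orbital energy -2.0 × 7400 = -14800 cm⁻¹, and 2 additional pairs relative to high-spin add 36460 cm⁻¹, giving 21660 cm⁻¹.
Thus E(LS) − E(HS) = 21660 cm⁻¹.

21660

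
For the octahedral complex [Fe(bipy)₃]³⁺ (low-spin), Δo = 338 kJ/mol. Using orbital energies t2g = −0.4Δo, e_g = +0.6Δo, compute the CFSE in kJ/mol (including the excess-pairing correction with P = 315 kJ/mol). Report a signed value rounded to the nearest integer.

bipy is neutral, so the +3 overall charge sits on Fe: oxidation state +3.
Fe sits in group 8; removing 3 electrons leaves Fe³⁺ with 8 − 3 = 5 d electrons.
The d⁵ electrons fill as t2g^5 e_g^0.
The orbital stabilization is -2.0Δo = -2.0 × 338 = -676 kJ/mol.
Pairing penalty: 2 pairs vs 0 in the high-spin reference → 2 extra × P = 630 kJ/mol.
Net CFSE = -676 + 630 = -46 kJ/mol.

-46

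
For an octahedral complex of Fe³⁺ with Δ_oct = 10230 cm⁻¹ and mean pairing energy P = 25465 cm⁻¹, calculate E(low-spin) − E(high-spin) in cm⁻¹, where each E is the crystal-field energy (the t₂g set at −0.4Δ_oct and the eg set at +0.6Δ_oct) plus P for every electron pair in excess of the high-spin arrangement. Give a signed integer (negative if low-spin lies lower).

30470

Fe is in group 8, so Fe³⁺ is d⁵ (8 − 3 = 5).
High-spin: t₂g³ eg², CFSE = 0.0Δ_oct = 0 cm⁻¹.
Low-spin: t₂g⁵ eg⁰, orbital CFSE = -2.0Δ_oct = -20460 cm⁻¹; plus 2 excess pairs × P = +50930 cm⁻¹; total 30470 cm⁻¹.
The difference is 30470 − (0) = 30470 cm⁻¹, so high-spin lies lower.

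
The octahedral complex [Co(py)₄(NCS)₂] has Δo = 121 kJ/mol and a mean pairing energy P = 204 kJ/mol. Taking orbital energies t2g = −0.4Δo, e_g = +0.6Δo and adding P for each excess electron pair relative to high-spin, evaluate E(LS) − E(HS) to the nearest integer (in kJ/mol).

83

Ligand charges: 4×(+0) from py and 2×(-1) from NCS⁻ sum to -2; with overall charge +0, Co is +2.
Co is in group 9, so Co²⁺ is d⁷ (9 − 2 = 7).
High-spin: t2g^5 e_g^2, CFSE = -0.8Δo = -97 kJ/mol.
For low-spin the configuration is t2g^6 e_g^1: orbital energy -1.8 × 121 = -218 kJ/mol, and 1 additional pair relative to high-spin adds 204 kJ/mol, giving -14 kJ/mol.
The difference is -14 − (-97) = 83 kJ/mol, so high-spin lies lower.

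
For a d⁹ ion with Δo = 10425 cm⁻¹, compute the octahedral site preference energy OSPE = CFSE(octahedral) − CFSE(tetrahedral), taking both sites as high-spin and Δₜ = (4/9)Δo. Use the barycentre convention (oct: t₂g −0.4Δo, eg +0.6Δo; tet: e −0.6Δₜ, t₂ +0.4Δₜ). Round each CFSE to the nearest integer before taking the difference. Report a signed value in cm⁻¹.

In an octahedral site d⁹ (HS) is t₂g⁶ eg³, giving CFSE(oct) = -0.6Δo = -6255 cm⁻¹.
In a tetrahedral site the filling is e⁴ t₂⁵: CFSE(tet) = -0.4Δₜ = -0.4 × (4/9)(10425) = -1853 cm⁻¹.
OSPE = -6255 − (-1853) = -4402 cm⁻¹.

-4402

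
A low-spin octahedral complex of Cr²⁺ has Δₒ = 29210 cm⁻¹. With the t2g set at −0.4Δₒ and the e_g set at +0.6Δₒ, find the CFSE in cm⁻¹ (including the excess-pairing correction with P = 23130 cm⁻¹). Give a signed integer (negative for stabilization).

-23606

Cr²⁺: group 6, so d-count = 6 − 2 = 4.
Electron filling gives t2g^4 e_g^0.
The orbital stabilization is -1.6Δₒ = -1.6 × 29210 = -46736 cm⁻¹.
Relative to high-spin t2g^3 e_g^1 (0 paired), the low-spin configuration has 1 additional pair, contributing +1 × 23130 = +23130 cm⁻¹.
Net CFSE = -46736 + 23130 = -23606 cm⁻¹.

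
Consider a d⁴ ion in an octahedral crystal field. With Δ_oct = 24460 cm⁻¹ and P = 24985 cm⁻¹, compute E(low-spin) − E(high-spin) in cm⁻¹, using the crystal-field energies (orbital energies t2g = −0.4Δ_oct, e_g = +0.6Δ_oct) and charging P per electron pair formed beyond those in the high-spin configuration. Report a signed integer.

In the high-spin limit (t2g^3 e_g^1) the orbital term is -0.6Δ_oct = -14676 cm⁻¹, with no excess pairing.
For low-spin the configuration is t2g^4 e_g^0: orbital energy -1.6 × 24460 = -39136 cm⁻¹, and 1 additional pair relative to high-spin adds 24985 cm⁻¹, giving -14151 cm⁻¹.
The difference is -14151 − (-14676) = 525 cm⁻¹, so high-spin lies lower.

525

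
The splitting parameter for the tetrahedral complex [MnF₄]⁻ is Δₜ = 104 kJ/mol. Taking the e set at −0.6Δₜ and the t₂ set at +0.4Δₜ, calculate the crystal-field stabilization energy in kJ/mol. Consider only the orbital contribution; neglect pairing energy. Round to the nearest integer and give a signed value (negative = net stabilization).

-42

Each F⁻ contributes -1; 4 × (-1) = -4. With overall charge -1, Mn is in the +3 oxidation state.
Mn is in group 7, so Mn³⁺ is d⁴ (7 − 3 = 4).
Tetrahedral splitting is small, so the complex is high-spin.
Configuration: e² t₂².
CFSE(orbital) = 2×(-0.6Δₜ) + 2×(0.4Δₜ) = -0.4Δₜ; with Δₜ = 104 kJ/mol that is -42 kJ/mol.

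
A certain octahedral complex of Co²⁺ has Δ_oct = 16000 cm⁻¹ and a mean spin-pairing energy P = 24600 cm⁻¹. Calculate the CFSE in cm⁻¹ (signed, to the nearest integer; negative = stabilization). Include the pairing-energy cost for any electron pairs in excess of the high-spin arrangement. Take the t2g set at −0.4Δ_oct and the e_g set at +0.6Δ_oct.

Co sits in group 9; removing 2 electrons leaves Co²⁺ with 9 − 2 = 7 d electrons.
Δ_oct < P, so pairing is avoided: the ground state is high-spin.
That gives t2g^5 e_g^2.
Orbital CFSE = -0.8Δ_oct = -0.8 × 16000 = -12800 cm⁻¹.
High-spin has no excess pairs, so no pairing correction applies.

-12800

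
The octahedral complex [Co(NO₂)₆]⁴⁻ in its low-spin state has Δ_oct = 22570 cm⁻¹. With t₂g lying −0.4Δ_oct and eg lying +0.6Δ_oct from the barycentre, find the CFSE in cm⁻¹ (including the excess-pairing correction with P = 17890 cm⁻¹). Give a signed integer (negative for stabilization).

-22736

Each NO₂⁻ contributes -1; 6 × (-1) = -6. With overall charge -4, Co is in the +2 oxidation state.
Group 9 minus oxidation state +2 gives a d⁷ configuration for Co²⁺.
The d⁷ electrons fill as t₂g⁶ eg¹.
Orbital CFSE = 6(-0.4) + 1(0.6) = -1.8Δ_oct = -1.8 × 22570 = -40626 cm⁻¹.
Pairing penalty: 3 pairs vs 2 in the high-spin reference → 1 extra × P = 17890 cm⁻¹.
Combining: -40626 + 17890 = -22736 cm⁻¹.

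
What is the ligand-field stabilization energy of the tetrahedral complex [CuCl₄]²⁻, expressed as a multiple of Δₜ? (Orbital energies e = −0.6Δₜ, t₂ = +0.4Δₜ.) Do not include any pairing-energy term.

-0.4 Δₜ

Each Cl⁻ contributes -1; 4 × (-1) = -4. With overall charge -2, Cu is in the +2 oxidation state.
Group 11 minus oxidation state +2 gives a d⁹ configuration for Cu²⁺.
Tetrahedral splitting is small, so the complex is high-spin.
Configuration: e⁴ t₂⁵.
CFSE = 4(-0.6Δₜ) + 5(0.4Δₜ) = -2.4Δₜ + 2.0Δₜ = -0.4Δₜ.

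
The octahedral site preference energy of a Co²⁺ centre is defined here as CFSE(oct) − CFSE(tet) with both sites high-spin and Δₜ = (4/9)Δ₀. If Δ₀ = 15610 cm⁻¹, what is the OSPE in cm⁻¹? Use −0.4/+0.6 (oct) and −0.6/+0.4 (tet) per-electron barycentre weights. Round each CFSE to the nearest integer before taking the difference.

-4163

Group 9 minus oxidation state +2 gives a d⁷ configuration for Co²⁺.
Octahedral high-spin t2g^5 e_g^2: CFSE = -0.8 × 15610 = -12488 cm⁻¹.
Tetrahedral e^4 t2^3 gives -1.2Δₜ = -1.2 × (4/9) × 15610 = -8325 cm⁻¹.
OSPE = CFSE(oct) − CFSE(tet) = -12488 − (-8325) = -4163 cm⁻¹.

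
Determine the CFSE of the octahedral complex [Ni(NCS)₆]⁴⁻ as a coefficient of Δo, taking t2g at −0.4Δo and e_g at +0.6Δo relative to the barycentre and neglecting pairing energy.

Each NCS⁻ contributes -1; 6 × (-1) = -6. With overall charge -4, Ni is in the +2 oxidation state.
Ni sits in group 10; removing 2 electrons leaves Ni²⁺ with 10 − 2 = 8 d electrons.
Configuration: t2g^6 e_g^2.
CFSE = 6(-0.4Δo) + 2(0.6Δo) = -2.4Δo + 1.2Δo = -1.2Δo.

-1.2 Δo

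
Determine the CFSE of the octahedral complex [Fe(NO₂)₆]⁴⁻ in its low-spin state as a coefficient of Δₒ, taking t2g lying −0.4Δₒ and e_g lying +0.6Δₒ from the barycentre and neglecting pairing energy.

-2.4 Δₒ

Each NO₂⁻ contributes -1; 6 × (-1) = -6. With overall charge -4, Fe is in the +2 oxidation state.
Fe sits in group 8; removing 2 electrons leaves Fe²⁺ with 8 − 2 = 6 d electrons.
Configuration: t2g^6 e_g^0.
CFSE = 6(-0.4Δₒ) + 0(0.6Δₒ) = -2.4Δₒ + 0.0Δₒ = -2.4Δₒ.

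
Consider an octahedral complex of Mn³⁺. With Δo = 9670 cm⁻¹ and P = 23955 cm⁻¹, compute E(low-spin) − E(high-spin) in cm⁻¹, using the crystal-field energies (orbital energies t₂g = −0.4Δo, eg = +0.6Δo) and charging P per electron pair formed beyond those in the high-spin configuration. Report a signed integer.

14285

Mn sits in group 7; removing 3 electrons leaves Mn³⁺ with 7 − 3 = 4 d electrons.
In the high-spin limit (t₂g³ eg¹) the orbital term is -0.6Δo = -5802 cm⁻¹, with no excess pairing.
Low-spin: t₂g⁴ eg⁰, orbital CFSE = -1.6Δo = -15472 cm⁻¹; plus 1 excess pair × P = +23955 cm⁻¹; total 8483 cm⁻¹.
Thus E(LS) − E(HS) = 14285 cm⁻¹.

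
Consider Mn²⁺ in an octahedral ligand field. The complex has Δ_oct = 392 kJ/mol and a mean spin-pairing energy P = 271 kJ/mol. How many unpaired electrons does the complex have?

Mn sits in group 7; removing 2 electrons leaves Mn²⁺ with 7 − 2 = 5 d electrons.
Δ_oct > P, so pairing is preferred: the ground state is low-spin.
That gives t₂g⁵ eg⁰.
Unpaired electrons: 1.

1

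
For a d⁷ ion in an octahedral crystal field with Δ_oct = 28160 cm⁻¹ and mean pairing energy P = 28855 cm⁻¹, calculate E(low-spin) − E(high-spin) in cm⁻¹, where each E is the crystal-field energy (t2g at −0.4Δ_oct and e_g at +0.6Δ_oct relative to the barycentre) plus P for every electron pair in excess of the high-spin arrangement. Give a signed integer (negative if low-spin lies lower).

695

High-spin d⁷ fills as t2g^5 e_g^2 with CFSE 5(−0.4) + 2(+0.6) = -0.8Δ_oct = -22528 cm⁻¹.
Low-spin: t2g^6 e_g^1, orbital CFSE = -1.8Δ_oct = -50688 cm⁻¹; plus 1 excess pair × P = +28855 cm⁻¹; total -21833 cm⁻¹.
The difference is -21833 − (-22528) = 695 cm⁻¹, so high-spin lies lower.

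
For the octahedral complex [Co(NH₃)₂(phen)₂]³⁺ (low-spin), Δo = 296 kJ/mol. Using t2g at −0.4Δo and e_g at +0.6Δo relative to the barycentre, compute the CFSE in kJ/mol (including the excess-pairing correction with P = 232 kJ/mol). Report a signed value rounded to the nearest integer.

-246

Ligand charges: 2×(+0) from NH₃ and 2×(+0) from phen sum to +0; with overall charge +3, Co is +3.
Co sits in group 9; removing 3 electrons leaves Co³⁺ with 9 − 3 = 6 d electrons.
Configuration: t2g^6 e_g^0.
CFSE(orbital) = 6×(-0.4Δo) + 0×(0.6Δo) = -2.4Δo; with Δo = 296 kJ/mol that is -710 kJ/mol.
High-spin d⁶ would be t2g^4 e_g^2 with 1 pair; low-spin has 3, so 2 excess pairs cost +2P = +464 kJ/mol.
Net CFSE = -710 + 464 = -246 kJ/mol.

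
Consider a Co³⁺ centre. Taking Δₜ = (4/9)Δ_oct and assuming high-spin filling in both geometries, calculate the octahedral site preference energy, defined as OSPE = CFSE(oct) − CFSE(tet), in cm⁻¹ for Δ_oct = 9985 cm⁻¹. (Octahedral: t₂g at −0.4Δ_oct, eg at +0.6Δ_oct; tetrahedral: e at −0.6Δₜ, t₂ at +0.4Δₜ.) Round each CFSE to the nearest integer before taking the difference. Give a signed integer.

Co is in group 9, so Co³⁺ is d⁶ (9 − 3 = 6).
Octahedral high-spin t₂g⁴ eg²: CFSE = -0.4 × 9985 = -3994 cm⁻¹.
In a tetrahedral site the filling is e³ t₂³: CFSE(tet) = -0.6Δₜ = -0.6 × (4/9)(9985) = -2663 cm⁻¹.
Subtracting, OSPE = -3994 − (-2663) = -1331 cm⁻¹.

-1331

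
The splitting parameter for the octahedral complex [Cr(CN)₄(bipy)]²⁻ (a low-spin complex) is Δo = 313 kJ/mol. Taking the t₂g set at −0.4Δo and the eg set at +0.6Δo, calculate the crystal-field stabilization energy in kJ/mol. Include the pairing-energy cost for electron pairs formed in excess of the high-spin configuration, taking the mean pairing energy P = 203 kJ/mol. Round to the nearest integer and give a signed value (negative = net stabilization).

-298

Ligand charges: 4×(-1) from CN⁻ and 1×(+0) from bipy sum to -4; with overall charge -2, Cr is +2.
Cr is in group 6, so Cr²⁺ is d⁴ (6 − 2 = 4).
Electron filling gives t₂g⁴ eg⁰.
Orbital CFSE = 4(-0.4) + 0(0.6) = -1.6Δo = -1.6 × 313 = -501 kJ/mol.
Relative to high-spin t₂g³ eg¹ (0 paired), the low-spin configuration has 1 additional pair, contributing +1 × 203 = +203 kJ/mol.
Net CFSE = -501 + 203 = -298 kJ/mol.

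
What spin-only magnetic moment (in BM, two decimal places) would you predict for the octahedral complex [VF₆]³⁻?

2.83 BM

Each F⁻ contributes -1; 6 × (-1) = -6. With overall charge -3, V is in the +3 oxidation state.
Group 5 minus oxidation state +3 gives a d² configuration for V³⁺.
Configuration: t₂g² eg⁰ → 2 unpaired electrons.
μ(spin-only) = √[2(2+2)] = √8 ≈ 2.83 BM.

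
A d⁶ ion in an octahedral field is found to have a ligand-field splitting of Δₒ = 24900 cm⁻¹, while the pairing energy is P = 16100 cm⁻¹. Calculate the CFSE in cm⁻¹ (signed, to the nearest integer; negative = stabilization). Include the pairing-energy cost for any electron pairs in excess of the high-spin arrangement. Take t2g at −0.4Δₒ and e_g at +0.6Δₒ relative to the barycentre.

With Δₒ > P the complex is low-spin.
That gives t2g^6 e_g^0.
Orbital CFSE = -2.4Δₒ = -2.4 × 24900 = -59760 cm⁻¹.
Excess pairs vs high-spin: 3 − 1 = 2; pairing cost = +32200 cm⁻¹.
Net CFSE = -59760 + 32200 = -27560 cm⁻¹.

-27560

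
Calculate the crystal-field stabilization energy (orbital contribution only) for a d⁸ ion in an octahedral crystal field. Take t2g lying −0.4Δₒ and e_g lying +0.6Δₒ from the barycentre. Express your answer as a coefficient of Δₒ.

-1.2 Δₒ

For octahedral d⁸ the high- and low-spin configurations coincide.
Configuration: t2g^6 e_g^2.
CFSE = 6(-0.4Δₒ) + 2(0.6Δₒ) = -2.4Δₒ + 1.2Δₒ = -1.2Δₒ.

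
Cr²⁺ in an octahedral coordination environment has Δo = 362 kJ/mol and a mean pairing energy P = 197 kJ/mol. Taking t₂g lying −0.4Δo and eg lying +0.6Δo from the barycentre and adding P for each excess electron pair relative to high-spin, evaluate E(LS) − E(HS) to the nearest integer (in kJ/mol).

Group 6 minus oxidation state +2 gives a d⁴ configuration for Cr²⁺.
In the high-spin limit (t₂g³ eg¹) the orbital term is -0.6Δo = -217 kJ/mol, with no excess pairing.
Low-spin: t₂g⁴ eg⁰, orbital CFSE = -1.6Δo = -579 kJ/mol; plus 1 excess pair × P = +197 kJ/mol; total -382 kJ/mol.
E(LS) − E(HS) = -382 − (-217) = -165 kJ/mol.

-165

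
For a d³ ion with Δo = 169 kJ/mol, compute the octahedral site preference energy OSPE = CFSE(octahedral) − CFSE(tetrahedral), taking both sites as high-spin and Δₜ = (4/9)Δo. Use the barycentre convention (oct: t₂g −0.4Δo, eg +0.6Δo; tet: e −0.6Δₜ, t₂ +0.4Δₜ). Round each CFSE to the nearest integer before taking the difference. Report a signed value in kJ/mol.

-143

Octahedral high-spin t₂g³ eg⁰: CFSE = -1.2 × 169 = -203 kJ/mol.
Tetrahedral e² t₂¹ gives -0.8Δₜ = -0.8 × (4/9) × 169 = -60 kJ/mol.
Subtracting, OSPE = -203 − (-60) = -143 kJ/mol.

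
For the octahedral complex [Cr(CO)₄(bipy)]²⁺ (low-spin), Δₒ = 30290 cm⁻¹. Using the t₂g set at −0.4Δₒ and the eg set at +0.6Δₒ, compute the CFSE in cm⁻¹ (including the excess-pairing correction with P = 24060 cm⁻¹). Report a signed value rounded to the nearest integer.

-24404

Ligand charges: 4×(+0) from CO and 1×(+0) from bipy sum to +0; with overall charge +2, Cr is +2.
Cr²⁺: group 6, so d-count = 6 − 2 = 4.
The d⁴ electrons fill as t₂g⁴ eg⁰.
CFSE(orbital) = 4×(-0.4Δₒ) + 0×(0.6Δₒ) = -1.6Δₒ; with Δₒ = 30290 cm⁻¹ that is -48464 cm⁻¹.
High-spin d⁴ would be t₂g³ eg¹ with 0 pairs; low-spin has 1, so 1 excess pair costs +1P = +24060 cm⁻¹.
Net CFSE = -48464 + 24060 = -24404 cm⁻¹.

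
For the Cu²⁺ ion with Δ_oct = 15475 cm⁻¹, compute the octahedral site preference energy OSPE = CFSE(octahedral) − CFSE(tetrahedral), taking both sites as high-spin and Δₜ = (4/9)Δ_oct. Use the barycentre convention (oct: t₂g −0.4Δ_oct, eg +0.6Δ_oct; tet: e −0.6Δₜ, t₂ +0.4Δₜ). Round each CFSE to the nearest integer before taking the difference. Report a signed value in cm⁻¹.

-6534

Cu sits in group 11; removing 2 electrons leaves Cu²⁺ with 11 − 2 = 9 d electrons.
Octahedral high-spin t2g^6 e_g^3: CFSE = -0.6 × 15475 = -9285 cm⁻¹.
In a tetrahedral site the filling is e^4 t2^5: CFSE(tet) = -0.4Δₜ = -0.4 × (4/9)(15475) = -2751 cm⁻¹.
OSPE = -9285 − (-2751) = -6534 cm⁻¹.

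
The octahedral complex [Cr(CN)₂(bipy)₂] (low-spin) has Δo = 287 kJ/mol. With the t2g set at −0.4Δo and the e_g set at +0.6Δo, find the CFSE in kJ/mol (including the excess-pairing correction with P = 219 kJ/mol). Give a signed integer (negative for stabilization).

Ligand charges: 2×(-1) from CN⁻ and 2×(+0) from bipy sum to -2; with overall charge +0, Cr is +2.
Cr is in group 6, so Cr²⁺ is d⁴ (6 − 2 = 4).
Configuration: t2g^4 e_g^0.
CFSE(orbital) = 4×(-0.4Δo) + 0×(0.6Δo) = -1.6Δo; with Δo = 287 kJ/mol that is -459 kJ/mol.
High-spin d⁴ would be t2g^3 e_g^1 with 0 pairs; low-spin has 1, so 1 excess pair costs +1P = +219 kJ/mol.
Net CFSE = -459 + 219 = -240 kJ/mol.

-240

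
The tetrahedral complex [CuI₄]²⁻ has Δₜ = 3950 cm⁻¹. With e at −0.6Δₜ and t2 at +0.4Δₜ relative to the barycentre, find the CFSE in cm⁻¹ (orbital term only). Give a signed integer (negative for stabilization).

-1580

Each I⁻ contributes -1; 4 × (-1) = -4. With overall charge -2, Cu is in the +2 oxidation state.
Cu is in group 11, so Cu²⁺ is d⁹ (11 − 2 = 9).
With tetrahedral geometry the complex is necessarily high-spin.
Configuration: e^4 t2^5.
The orbital stabilization is -0.4Δₜ = -0.4 × 3950 = -1580 cm⁻¹.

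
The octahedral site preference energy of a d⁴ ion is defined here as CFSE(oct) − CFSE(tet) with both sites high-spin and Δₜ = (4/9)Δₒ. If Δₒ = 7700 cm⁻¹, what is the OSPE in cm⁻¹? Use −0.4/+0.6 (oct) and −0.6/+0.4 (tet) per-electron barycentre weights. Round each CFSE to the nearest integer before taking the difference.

Octahedral (high-spin): t2g^3 e_g^1, CFSE = 3(−0.4) + 1(+0.6) = -0.6Δₒ = -0.6 × 7700 = -4620 cm⁻¹.
Tetrahedral: e^2 t2^2, CFSE = 2(−0.6) + 2(+0.4) = -0.4Δₜ = -0.4 × (4/9) × 7700 = -1369 cm⁻¹.
OSPE = CFSE(oct) − CFSE(tet) = -4620 − (-1369) = -3251 cm⁻¹.

-3251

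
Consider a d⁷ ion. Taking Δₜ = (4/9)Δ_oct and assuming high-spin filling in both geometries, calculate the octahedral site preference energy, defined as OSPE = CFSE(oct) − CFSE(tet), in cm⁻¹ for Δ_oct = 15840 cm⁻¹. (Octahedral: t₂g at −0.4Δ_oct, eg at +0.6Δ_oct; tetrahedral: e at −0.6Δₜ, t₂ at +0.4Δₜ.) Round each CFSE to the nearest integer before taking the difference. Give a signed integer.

In an octahedral site d⁷ (HS) is t2g^5 e_g^2, giving CFSE(oct) = -0.8Δ_oct = -12672 cm⁻¹.
Tetrahedral: e^4 t2^3, CFSE = 4(−0.6) + 3(+0.4) = -1.2Δₜ = -1.2 × (4/9) × 15840 = -8448 cm⁻¹.
OSPE = -12672 − (-8448) = -4224 cm⁻¹.

-4224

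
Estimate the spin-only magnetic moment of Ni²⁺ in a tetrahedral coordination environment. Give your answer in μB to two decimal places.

2.83 μB

Ni is in group 10, so Ni²⁺ is d⁸ (10 − 2 = 8).
Tetrahedral splitting is small, so the complex is high-spin.
Configuration: e⁴ t₂⁴ → 2 unpaired electrons.
μ(spin-only) = √[2(2+2)] = √8 ≈ 2.83 μB.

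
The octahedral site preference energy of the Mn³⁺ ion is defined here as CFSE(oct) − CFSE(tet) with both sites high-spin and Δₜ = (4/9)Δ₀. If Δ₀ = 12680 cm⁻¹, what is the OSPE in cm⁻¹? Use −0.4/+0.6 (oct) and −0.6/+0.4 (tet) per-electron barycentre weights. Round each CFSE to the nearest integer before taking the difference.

-5354

Mn sits in group 7; removing 3 electrons leaves Mn³⁺ with 7 − 3 = 4 d electrons.
Octahedral (high-spin): t₂g³ eg¹, CFSE = 3(−0.4) + 1(+0.6) = -0.6Δ₀ = -0.6 × 12680 = -7608 cm⁻¹.
Tetrahedral e² t₂² gives -0.4Δₜ = -0.4 × (4/9) × 12680 = -2254 cm⁻¹.
Subtracting, OSPE = -7608 − (-2254) = -5354 cm⁻¹.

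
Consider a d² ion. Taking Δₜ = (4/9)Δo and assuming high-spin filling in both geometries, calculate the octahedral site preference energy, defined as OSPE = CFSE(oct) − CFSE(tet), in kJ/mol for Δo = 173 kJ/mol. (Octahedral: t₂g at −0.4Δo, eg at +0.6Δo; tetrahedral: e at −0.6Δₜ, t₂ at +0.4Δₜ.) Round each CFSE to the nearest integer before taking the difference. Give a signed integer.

In an octahedral site d² (HS) is t₂g² eg⁰, giving CFSE(oct) = -0.8Δo = -138 kJ/mol.
Tetrahedral: e² t₂⁰, CFSE = 2(−0.6) + 0(+0.4) = -1.2Δₜ = -1.2 × (4/9) × 173 = -92 kJ/mol.
OSPE = -138 − (-92) = -46 kJ/mol.

-46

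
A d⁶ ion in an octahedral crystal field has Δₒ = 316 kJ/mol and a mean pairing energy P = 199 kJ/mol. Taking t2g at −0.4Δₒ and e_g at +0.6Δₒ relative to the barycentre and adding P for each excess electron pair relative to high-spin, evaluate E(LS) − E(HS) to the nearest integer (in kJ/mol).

In the high-spin limit (t2g^4 e_g^2) the orbital term is -0.4Δₒ = -126 kJ/mol, with no excess pairing.
Low-spin t2g^6 e_g^0 gives -2.4Δₒ = -758 kJ/mol, but forming 2 extra pairs costs 2P = 398 kJ/mol, so E(LS) = -758 + 398 = -360 kJ/mol.
E(LS) − E(HS) = -360 − (-126) = -234 kJ/mol.

-234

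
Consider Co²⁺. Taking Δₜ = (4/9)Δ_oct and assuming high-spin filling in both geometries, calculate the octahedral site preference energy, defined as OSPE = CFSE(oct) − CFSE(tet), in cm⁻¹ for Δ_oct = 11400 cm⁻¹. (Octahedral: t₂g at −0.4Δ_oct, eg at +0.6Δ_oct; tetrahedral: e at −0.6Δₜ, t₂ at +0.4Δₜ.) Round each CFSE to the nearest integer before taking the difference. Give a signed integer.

-3040

Group 9 minus oxidation state +2 gives a d⁷ configuration for Co²⁺.
Octahedral (high-spin): t₂g⁵ eg², CFSE = 5(−0.4) + 2(+0.6) = -0.8Δ_oct = -0.8 × 11400 = -9120 cm⁻¹.
Tetrahedral: e⁴ t₂³, CFSE = 4(−0.6) + 3(+0.4) = -1.2Δₜ = -1.2 × (4/9) × 11400 = -6080 cm⁻¹.
OSPE = -9120 − (-6080) = -3040 cm⁻¹.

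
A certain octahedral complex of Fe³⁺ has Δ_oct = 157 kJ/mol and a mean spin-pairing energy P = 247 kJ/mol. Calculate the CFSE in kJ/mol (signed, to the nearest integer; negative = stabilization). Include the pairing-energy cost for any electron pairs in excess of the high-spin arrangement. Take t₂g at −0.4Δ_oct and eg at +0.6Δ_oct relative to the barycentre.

0

Fe sits in group 8; removing 3 electrons leaves Fe³⁺ with 8 − 3 = 5 d electrons.
Since Δ_oct = 157 kJ/mol < P = 247 kJ/mol, the complex adopts the high-spin configuration.
Filling d⁵ accordingly: t₂g³ eg².
Orbital CFSE = 0.0Δ_oct = 0.0 × 157 = 0 kJ/mol.
High-spin has no excess pairs, so no pairing correction applies.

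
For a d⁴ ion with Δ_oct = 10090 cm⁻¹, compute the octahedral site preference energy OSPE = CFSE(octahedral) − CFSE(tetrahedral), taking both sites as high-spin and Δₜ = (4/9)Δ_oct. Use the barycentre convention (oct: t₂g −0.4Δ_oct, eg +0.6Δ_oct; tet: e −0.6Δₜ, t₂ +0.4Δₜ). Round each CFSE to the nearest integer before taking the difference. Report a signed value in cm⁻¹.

In an octahedral site d⁴ (HS) is t2g^3 e_g^1, giving CFSE(oct) = -0.6Δ_oct = -6054 cm⁻¹.
In a tetrahedral site the filling is e^2 t2^2: CFSE(tet) = -0.4Δₜ = -0.4 × (4/9)(10090) = -1794 cm⁻¹.
OSPE = -6054 − (-1794) = -4260 cm⁻¹.

-4260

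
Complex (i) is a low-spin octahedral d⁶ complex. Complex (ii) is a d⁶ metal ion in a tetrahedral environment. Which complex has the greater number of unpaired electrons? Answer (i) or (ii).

(i): t₂g⁶ eg⁰ → 0 unpaired.
(ii): Tetrahedral splitting is small, so the complex is high-spin; e³ t₂³ → 4 unpaired.
So (ii) has more unpaired electrons.

(ii)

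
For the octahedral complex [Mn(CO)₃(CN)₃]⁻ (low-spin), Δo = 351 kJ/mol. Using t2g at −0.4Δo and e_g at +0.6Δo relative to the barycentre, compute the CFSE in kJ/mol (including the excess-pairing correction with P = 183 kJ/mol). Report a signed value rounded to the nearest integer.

-336

Ligand charges: 3×(+0) from CO and 3×(-1) from CN⁻ sum to -3; with overall charge -1, Mn is +2.
Mn sits in group 7; removing 2 electrons leaves Mn²⁺ with 7 − 2 = 5 d electrons.
Configuration: t2g^5 e_g^0.
The orbital stabilization is -2.0Δo = -2.0 × 351 = -702 kJ/mol.
Relative to high-spin t2g^3 e_g^2 (0 paired), the low-spin configuration has 2 additional pairs, contributing +2 × 183 = +366 kJ/mol.
Overall CFSE = -702 + 366 = -336 kJ/mol.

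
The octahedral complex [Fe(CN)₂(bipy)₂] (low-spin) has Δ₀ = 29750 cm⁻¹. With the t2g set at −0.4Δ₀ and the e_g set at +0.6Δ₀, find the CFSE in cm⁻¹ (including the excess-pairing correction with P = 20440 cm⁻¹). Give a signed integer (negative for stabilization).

-30520

Ligand charges: 2×(-1) from CN⁻ and 2×(+0) from bipy sum to -2; with overall charge +0, Fe is +2.
Fe²⁺: group 8, so d-count = 8 − 2 = 6.
Electron filling gives t2g^6 e_g^0.
The orbital stabilization is -2.4Δ₀ = -2.4 × 29750 = -71400 cm⁻¹.
High-spin d⁶ would be t2g^4 e_g^2 with 1 pair; low-spin has 3, so 2 excess pairs cost +2P = +40880 cm⁻¹.
Net CFSE = -71400 + 40880 = -30520 cm⁻¹.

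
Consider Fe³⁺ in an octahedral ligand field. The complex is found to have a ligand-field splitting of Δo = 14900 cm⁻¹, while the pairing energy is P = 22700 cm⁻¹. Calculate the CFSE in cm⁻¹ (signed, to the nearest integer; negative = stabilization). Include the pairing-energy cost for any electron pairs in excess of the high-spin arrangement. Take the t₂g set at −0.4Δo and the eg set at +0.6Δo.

Fe sits in group 8; removing 3 electrons leaves Fe³⁺ with 8 − 3 = 5 d electrons.
Here Δo < P (14900 < 22700), so the high-spin state is favoured.
Filling d⁵ accordingly: t₂g³ eg².
Orbital CFSE = 0.0Δo = 0.0 × 14900 = 0 cm⁻¹.
High-spin has no excess pairs, so no pairing correction applies.

0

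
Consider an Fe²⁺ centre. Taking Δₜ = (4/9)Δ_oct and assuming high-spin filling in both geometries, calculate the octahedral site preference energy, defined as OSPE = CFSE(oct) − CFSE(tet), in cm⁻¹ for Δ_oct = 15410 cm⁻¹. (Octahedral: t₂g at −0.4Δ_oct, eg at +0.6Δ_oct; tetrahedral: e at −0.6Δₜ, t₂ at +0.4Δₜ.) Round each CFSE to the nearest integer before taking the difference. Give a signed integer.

Fe is in group 8, so Fe²⁺ is d⁶ (8 − 2 = 6).
Octahedral (high-spin): t2g^4 e_g^2, CFSE = 4(−0.4) + 2(+0.6) = -0.4Δ_oct = -0.4 × 15410 = -6164 cm⁻¹.
Tetrahedral e^3 t2^3 gives -0.6Δₜ = -0.6 × (4/9) × 15410 = -4109 cm⁻¹.
OSPE = -6164 − (-4109) = -2055 cm⁻¹.

-2055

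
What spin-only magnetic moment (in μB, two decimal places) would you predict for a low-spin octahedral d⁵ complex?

Configuration: t2g^5 e_g^0 → 1 unpaired electron.
μ(spin-only) = √[1(1+2)] = √3 ≈ 1.73 μB.

1.73 μB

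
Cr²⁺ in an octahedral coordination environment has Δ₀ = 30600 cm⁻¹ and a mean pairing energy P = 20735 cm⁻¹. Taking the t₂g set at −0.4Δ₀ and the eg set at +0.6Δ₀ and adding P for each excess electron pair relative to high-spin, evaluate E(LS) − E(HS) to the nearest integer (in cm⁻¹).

Group 6 minus oxidation state +2 gives a d⁴ configuration for Cr²⁺.
High-spin d⁴ fills as t₂g³ eg¹ with CFSE 3(−0.4) + 1(+0.6) = -0.6Δ₀ = -18360 cm⁻¹.
Low-spin: t₂g⁴ eg⁰, orbital CFSE = -1.6Δ₀ = -48960 cm⁻¹; plus 1 excess pair × P = +20735 cm⁻¹; total -28225 cm⁻¹.
E(LS) − E(HS) = -28225 − (-18360) = -9865 cm⁻¹.

-9865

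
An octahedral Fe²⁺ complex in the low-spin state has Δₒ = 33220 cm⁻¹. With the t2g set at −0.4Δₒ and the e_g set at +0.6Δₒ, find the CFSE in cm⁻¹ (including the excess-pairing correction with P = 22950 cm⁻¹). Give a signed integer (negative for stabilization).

Fe is in group 8, so Fe²⁺ is d⁶ (8 − 2 = 6).
The d⁶ electrons fill as t2g^6 e_g^0.
The orbital stabilization is -2.4Δₒ = -2.4 × 33220 = -79728 cm⁻¹.
Relative to high-spin t2g^4 e_g^2 (1 paired), the low-spin configuration has 2 additional pairs, contributing +2 × 22950 = +45900 cm⁻¹.
Net CFSE = -79728 + 45900 = -33828 cm⁻¹.

-33828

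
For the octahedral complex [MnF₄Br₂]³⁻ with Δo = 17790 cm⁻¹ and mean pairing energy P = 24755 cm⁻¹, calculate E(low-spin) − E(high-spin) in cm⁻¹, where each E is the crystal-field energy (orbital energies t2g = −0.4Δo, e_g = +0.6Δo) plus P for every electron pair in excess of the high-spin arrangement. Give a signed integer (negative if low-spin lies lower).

6965

Ligand charges: 4×(-1) from F⁻ and 2×(-1) from Br⁻ sum to -6; with overall charge -3, Mn is +3.
Mn sits in group 7; removing 3 electrons leaves Mn³⁺ with 7 − 3 = 4 d electrons.
In the high-spin limit (t2g^3 e_g^1) the orbital term is -0.6Δo = -10674 cm⁻¹, with no excess pairing.
For low-spin the configuration is t2g^4 e_g^0: orbital energy -1.6 × 17790 = -28464 cm⁻¹, and 1 additional pair relative to high-spin adds 24755 cm⁻¹, giving -3709 cm⁻¹.
Thus E(LS) − E(HS) = 6965 cm⁻¹.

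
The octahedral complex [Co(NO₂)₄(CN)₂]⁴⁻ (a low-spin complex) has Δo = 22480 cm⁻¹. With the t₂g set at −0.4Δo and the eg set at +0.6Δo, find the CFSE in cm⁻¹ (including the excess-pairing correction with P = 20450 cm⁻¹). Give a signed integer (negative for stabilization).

-20014

Ligand charges: 4×(-1) from NO₂⁻ and 2×(-1) from CN⁻ sum to -6; with overall charge -4, Co is +2.
Co²⁺: group 9, so d-count = 9 − 2 = 7.
Configuration: t₂g⁶ eg¹.
Orbital CFSE = 6(-0.4) + 1(0.6) = -1.8Δo = -1.8 × 22480 = -40464 cm⁻¹.
High-spin d⁷ would be t₂g⁵ eg² with 2 pairs; low-spin has 3, so 1 excess pair costs +1P = +20450 cm⁻¹.
Combining: -40464 + 20450 = -20014 cm⁻¹.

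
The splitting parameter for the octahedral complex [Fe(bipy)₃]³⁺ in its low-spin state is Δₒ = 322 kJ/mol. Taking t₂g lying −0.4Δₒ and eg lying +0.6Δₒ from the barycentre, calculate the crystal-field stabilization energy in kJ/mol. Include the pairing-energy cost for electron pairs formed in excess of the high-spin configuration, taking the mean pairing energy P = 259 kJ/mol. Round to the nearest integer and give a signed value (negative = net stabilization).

bipy is neutral, so the +3 overall charge sits on Fe: oxidation state +3.
Fe sits in group 8; removing 3 electrons leaves Fe³⁺ with 8 − 3 = 5 d electrons.
Electron filling gives t₂g⁵ eg⁰.
The orbital stabilization is -2.0Δₒ = -2.0 × 322 = -644 kJ/mol.
Pairing penalty: 2 pairs vs 0 in the high-spin reference → 2 extra × P = 518 kJ/mol.
Net CFSE = -644 + 518 = -126 kJ/mol.

-126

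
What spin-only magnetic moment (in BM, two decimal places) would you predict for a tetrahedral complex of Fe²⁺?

Group 8 minus oxidation state +2 gives a d⁶ configuration for Fe²⁺.
Tetrahedral fields are weak (Δₜ ≈ 4/9 Δₒ), so electrons fill high-spin.
Configuration: e³ t₂³ → 4 unpaired electrons.
μ(spin-only) = √[4(4+2)] = √24 ≈ 4.90 BM.

4.90 BM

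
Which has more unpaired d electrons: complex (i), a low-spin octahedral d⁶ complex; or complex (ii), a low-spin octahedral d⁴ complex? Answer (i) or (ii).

(ii)

(i): t₂g⁶ eg⁰ → 0 unpaired.
(ii): t₂g⁴ eg⁰ → 2 unpaired.
So (ii) has more unpaired electrons.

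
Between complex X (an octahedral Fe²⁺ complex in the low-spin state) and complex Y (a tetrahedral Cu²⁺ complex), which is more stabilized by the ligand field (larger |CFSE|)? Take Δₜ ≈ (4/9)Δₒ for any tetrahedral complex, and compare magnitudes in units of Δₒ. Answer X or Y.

X: Fe²⁺: group 8, so d-count = 8 − 2 = 6; t₂g⁶ eg⁰, CFSE = -2.4Δₒ.
Y: Group 11 minus oxidation state +2 gives a d⁹ configuration for Cu²⁺; With tetrahedral geometry the complex is necessarily high-spin; e^4 t2^5, CFSE = -0.4Δₜ ≈ -0.18Δₒ.
So X has the larger |CFSE|.

X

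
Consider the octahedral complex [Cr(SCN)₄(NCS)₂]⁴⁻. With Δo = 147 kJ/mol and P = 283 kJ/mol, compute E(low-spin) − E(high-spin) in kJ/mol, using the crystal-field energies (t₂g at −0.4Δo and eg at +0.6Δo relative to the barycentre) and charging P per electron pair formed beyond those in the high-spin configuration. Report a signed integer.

Ligand charges: 4×(-1) from SCN⁻ and 2×(-1) from NCS⁻ sum to -6; with overall charge -4, Cr is +2.
Cr sits in group 6; removing 2 electrons leaves Cr²⁺ with 6 − 2 = 4 d electrons.
High-spin d⁴ fills as t₂g³ eg¹ with CFSE 3(−0.4) + 1(+0.6) = -0.6Δo = -88 kJ/mol.
Low-spin: t₂g⁴ eg⁰, orbital CFSE = -1.6Δo = -235 kJ/mol; plus 1 excess pair × P = +283 kJ/mol; total 48 kJ/mol.
The difference is 48 − (-88) = 136 kJ/mol, so high-spin lies lower.

136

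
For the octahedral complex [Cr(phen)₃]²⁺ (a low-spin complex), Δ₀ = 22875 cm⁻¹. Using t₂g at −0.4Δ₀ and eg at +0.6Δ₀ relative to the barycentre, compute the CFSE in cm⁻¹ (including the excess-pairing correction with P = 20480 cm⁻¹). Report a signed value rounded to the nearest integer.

-16120

phen is neutral, so the +2 overall charge sits on Cr: oxidation state +2.
Cr is in group 6, so Cr²⁺ is d⁴ (6 − 2 = 4).
Configuration: t₂g⁴ eg⁰.
The orbital stabilization is -1.6Δ₀ = -1.6 × 22875 = -36600 cm⁻¹.
High-spin d⁴ would be t₂g³ eg¹ with 0 pairs; low-spin has 1, so 1 excess pair costs +1P = +20480 cm⁻¹.
Net CFSE = -36600 + 20480 = -16120 cm⁻¹.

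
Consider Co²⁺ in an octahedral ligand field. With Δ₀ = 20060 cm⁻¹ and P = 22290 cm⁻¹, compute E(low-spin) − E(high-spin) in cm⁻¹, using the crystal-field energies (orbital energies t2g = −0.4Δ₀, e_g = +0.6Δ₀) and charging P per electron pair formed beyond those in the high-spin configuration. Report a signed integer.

2230

Co sits in group 9; removing 2 electrons leaves Co²⁺ with 9 − 2 = 7 d electrons.
High-spin: t2g^5 e_g^2, CFSE = -0.8Δ₀ = -16048 cm⁻¹.
Low-spin t2g^6 e_g^1 gives -1.8Δ₀ = -36108 cm⁻¹, but forming 1 extra pair costs 1P = 22290 cm⁻¹, so E(LS) = -36108 + 22290 = -13818 cm⁻¹.
Thus E(LS) − E(HS) = 2230 cm⁻¹.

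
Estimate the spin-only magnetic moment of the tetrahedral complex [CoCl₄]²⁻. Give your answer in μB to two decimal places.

Each Cl⁻ contributes -1; 4 × (-1) = -4. With overall charge -2, Co is in the +2 oxidation state.
Co is in group 9, so Co²⁺ is d⁷ (9 − 2 = 7).
Tetrahedral splitting is small, so the complex is high-spin.
Configuration: e⁴ t₂³ → 3 unpaired electrons.
μ(spin-only) = √[3(3+2)] = √15 ≈ 3.87 μB.

3.87 μB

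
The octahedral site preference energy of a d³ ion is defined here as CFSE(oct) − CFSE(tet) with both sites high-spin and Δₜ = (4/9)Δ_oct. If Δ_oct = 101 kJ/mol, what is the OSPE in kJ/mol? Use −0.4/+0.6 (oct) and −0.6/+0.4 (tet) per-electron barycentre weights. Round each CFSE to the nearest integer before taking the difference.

-85

Octahedral high-spin t₂g³ eg⁰: CFSE = -1.2 × 101 = -121 kJ/mol.
In a tetrahedral site the filling is e² t₂¹: CFSE(tet) = -0.8Δₜ = -0.8 × (4/9)(101) = -36 kJ/mol.
OSPE = -121 − (-36) = -85 kJ/mol.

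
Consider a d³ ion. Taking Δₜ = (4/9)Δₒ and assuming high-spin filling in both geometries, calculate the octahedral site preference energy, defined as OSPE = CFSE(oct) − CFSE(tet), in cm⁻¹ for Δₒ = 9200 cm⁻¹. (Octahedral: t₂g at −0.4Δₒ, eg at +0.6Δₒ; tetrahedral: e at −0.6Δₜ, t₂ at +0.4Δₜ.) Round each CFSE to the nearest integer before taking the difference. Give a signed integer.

-7769

Octahedral (high-spin): t₂g³ eg⁰, CFSE = 3(−0.4) + 0(+0.6) = -1.2Δₒ = -1.2 × 9200 = -11040 cm⁻¹.
Tetrahedral: e² t₂¹, CFSE = 2(−0.6) + 1(+0.4) = -0.8Δₜ = -0.8 × (4/9) × 9200 = -3271 cm⁻¹.
OSPE = -11040 − (-3271) = -7769 cm⁻¹.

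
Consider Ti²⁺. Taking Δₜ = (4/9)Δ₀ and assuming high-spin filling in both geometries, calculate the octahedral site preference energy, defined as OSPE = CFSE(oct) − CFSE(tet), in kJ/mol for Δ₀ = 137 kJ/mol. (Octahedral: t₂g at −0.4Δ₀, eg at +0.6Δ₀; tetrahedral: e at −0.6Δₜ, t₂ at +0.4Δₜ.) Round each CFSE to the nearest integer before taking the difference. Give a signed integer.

Group 4 minus oxidation state +2 gives a d² configuration for Ti²⁺.
Octahedral high-spin t₂g² eg⁰: CFSE = -0.8 × 137 = -110 kJ/mol.
Tetrahedral e² t₂⁰ gives -1.2Δₜ = -1.2 × (4/9) × 137 = -73 kJ/mol.
OSPE = CFSE(oct) − CFSE(tet) = -110 − (-73) = -37 kJ/mol.

-37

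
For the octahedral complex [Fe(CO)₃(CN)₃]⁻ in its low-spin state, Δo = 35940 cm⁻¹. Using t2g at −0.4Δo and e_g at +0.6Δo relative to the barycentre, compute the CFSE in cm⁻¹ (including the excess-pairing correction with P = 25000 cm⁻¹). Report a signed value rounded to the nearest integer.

-36256

Ligand charges: 3×(+0) from CO and 3×(-1) from CN⁻ sum to -3; with overall charge -1, Fe is +2.
Fe sits in group 8; removing 2 electrons leaves Fe²⁺ with 8 − 2 = 6 d electrons.
Electron filling gives t2g^6 e_g^0.
CFSE(orbital) = 6×(-0.4Δo) + 0×(0.6Δo) = -2.4Δo; with Δo = 35940 cm⁻¹ that is -86256 cm⁻¹.
Relative to high-spin t2g^4 e_g^2 (1 paired), the low-spin configuration has 2 additional pairs, contributing +2 × 25000 = +50000 cm⁻¹.
Combining: -86256 + 50000 = -36256 cm⁻¹.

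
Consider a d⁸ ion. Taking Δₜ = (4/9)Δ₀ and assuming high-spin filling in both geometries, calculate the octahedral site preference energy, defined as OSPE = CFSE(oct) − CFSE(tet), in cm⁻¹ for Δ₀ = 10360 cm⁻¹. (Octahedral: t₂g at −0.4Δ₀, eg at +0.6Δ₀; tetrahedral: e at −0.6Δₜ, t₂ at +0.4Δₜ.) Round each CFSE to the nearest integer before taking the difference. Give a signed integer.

-8748

Octahedral high-spin t2g^6 e_g^2: CFSE = -1.2 × 10360 = -12432 cm⁻¹.
Tetrahedral: e^4 t2^4, CFSE = 4(−0.6) + 4(+0.4) = -0.8Δₜ = -0.8 × (4/9) × 10360 = -3684 cm⁻¹.
OSPE = -12432 − (-3684) = -8748 cm⁻¹.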